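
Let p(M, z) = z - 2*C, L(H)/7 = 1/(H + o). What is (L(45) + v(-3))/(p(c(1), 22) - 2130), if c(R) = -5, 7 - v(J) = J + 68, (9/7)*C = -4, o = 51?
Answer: 16683/605312 ≈ 0.027561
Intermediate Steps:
C = -28/9 (C = (7/9)*(-4) = -28/9 ≈ -3.1111)
v(J) = -61 - J (v(J) = 7 - (J + 68) = 7 - (68 + J) = 7 + (-68 - J) = -61 - J)
L(H) = 7/(51 + H) (L(H) = 7/(H + 51) = 7/(51 + H))
p(M, z) = 56/9 + z (p(M, z) = z - 2*(-28/9) = z + 56/9 = 56/9 + z)
(L(45) + v(-3))/(p(c(1), 22) - 2130) = (7/(51 + 45) + (-61 - 1*(-3)))/((56/9 + 22) - 2130) = (7/96 + (-61 + 3))/(254/9 - 2130) = (7*(1/96) - 58)/(-18916/9) = (7/96 - 58)*(-9/18916) = -5561/96*(-9/18916) = 16683/605312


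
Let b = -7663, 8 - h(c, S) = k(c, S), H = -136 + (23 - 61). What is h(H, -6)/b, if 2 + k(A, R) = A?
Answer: -184/7663 ≈ -0.024011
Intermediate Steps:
k(A, R) = -2 + A
H = -174 (H = -136 - 38 = -174)
h(c, S) = 10 - c (h(c, S) = 8 - (-2 + c) = 8 + (2 - c) = 10 - c)
h(H, -6)/b = (10 - 1*(-174))/(-7663) = (10 + 174)*(-1/7663) = 184*(-1/7663) = -184/7663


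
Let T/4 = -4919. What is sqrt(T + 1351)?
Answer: 5*I*sqrt(733) ≈ 135.37*I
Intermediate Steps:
T = -19676 (T = 4*(-4919) = -19676)
sqrt(T + 1351) = sqrt(-19676 + 1351) = sqrt(-18325) = 5*I*sqrt(733)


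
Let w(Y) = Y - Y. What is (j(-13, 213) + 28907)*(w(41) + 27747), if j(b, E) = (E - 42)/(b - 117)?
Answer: 104265984033/130 ≈ 8.0205e+8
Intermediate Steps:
w(Y) = 0
j(b, E) = (-42 + E)/(-117 + b)
(j(-13, 213) + 28907)*(w(41) + 27747) = ((-42 + 213)/(-117 - 13) + 28907)*(0 + 27747) = (171/(-130) + 28907)*27747 = (-1/130*171 + 28907)*27747 = (-171/130 + 28907)*27747 = (3757739/130)*27747 = 104265984033/130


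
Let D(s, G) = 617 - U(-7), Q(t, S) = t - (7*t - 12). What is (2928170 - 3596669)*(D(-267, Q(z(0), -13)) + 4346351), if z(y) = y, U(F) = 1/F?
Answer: -20341606995723/7 ≈ -2.9059e+12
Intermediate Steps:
Q(t, S) = 12 - 6*t (Q(t, S) = t - (-12 + 7*t) = t + (12 - 7*t) = 12 - 6*t)
D(s, G) = 4320/7 (D(s, G) = 617 - 1/(-7) = 617 - 1*(-⅐) = 617 + ⅐ = 4320/7)
(2928170 - 3596669)*(D(-267, Q(z(0), -13)) + 4346351) = (2928170 - 3596669)*(4320/7 + 4346351) = -668499*30428777/7 = -20341606995723/7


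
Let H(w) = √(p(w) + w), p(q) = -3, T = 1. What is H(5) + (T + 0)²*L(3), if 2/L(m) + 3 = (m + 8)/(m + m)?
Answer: -12/7 + √2 ≈ -0.30007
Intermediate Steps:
H(w) = √(-3 + w)
L(m) = 2/(-3 + (8 + m)/(2*m)) (L(m) = 2/(-3 + (m + 8)/(m + m)) = 2/(-3 + (8 + m)/((2*m))) = 2/(-3 + (8 + m)*(1/(2*m))) = 2/(-3 + (8 + m)/(2*m)))
H(5) + (T + 0)²*L(3) = √(-3 + 5) + (1 + 0)²*(-4*3/(-8 + 5*3)) = √2 + 1²*(-4*3/(-8 + 15)) = √2 + 1*(-4*3/7) = √2 + 1*(-4*3*⅐) = √2 + 1*(-12/7) = √2 - 12/7 = -12/7 + √2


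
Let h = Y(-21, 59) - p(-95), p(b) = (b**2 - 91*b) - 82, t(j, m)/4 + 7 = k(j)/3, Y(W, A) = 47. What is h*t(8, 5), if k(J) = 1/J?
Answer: 976449/2 ≈ 4.8822e+5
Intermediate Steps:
k(J) = 1/J
t(j, m) = -28 + 4/(3*j) (t(j, m) = -28 + 4*(1/(j*3)) = -28 + 4*((1/3)/j) = -28 + 4*(1/(3*j)) = -28 + 4/(3*j))
p(b) = -82 + b**2 - 91*b
h = -17541 (h = 47 - (-82 + (-95)**2 - 91*(-95)) = 47 - (-82 + 9025 + 8645) = 47 - 1*17588 = 47 - 17588 = -17541)
h*t(8, 5) = -17541*(-28 + (4/3)/8) = -17541*(-28 + (4/3)*(1/8)) = -17541*(-28 + 1/6) = -17541*(-167/6) = 976449/2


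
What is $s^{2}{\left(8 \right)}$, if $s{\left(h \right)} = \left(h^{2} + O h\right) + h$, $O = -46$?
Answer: $87616$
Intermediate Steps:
$s{\left(h \right)} = h^{2} - 45 h$ ($s{\left(h \right)} = \left(h^{2} - 46 h\right) + h = h^{2} - 45 h$)
$s^{2}{\left(8 \right)} = \left(8 \left(-45 + 8\right)\right)^{2} = \left(8 \left(-37\right)\right)^{2} = \left(-296\right)^{2} = 87616$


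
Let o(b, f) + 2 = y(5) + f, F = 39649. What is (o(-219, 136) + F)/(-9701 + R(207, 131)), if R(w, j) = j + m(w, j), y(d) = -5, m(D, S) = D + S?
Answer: -19889/4616 ≈ -4.3087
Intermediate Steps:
R(w, j) = w + 2*j (R(w, j) = j + (w + j) = j + (j + w) = w + 2*j)
o(b, f) = -7 + f (o(b, f) = -2 + (-5 + f) = -7 + f)
(o(-219, 136) + F)/(-9701 + R(207, 131)) = ((-7 + 136) + 39649)/(-9701 + (207 + 2*131)) = (129 + 39649)/(-9701 + (207 + 262)) = 39778/(-9701 + 469) = 39778/(-9232) = 39778*(-1/9232) = -19889/4616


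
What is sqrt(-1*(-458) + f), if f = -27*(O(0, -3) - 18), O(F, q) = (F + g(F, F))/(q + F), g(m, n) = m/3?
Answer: 4*sqrt(59) ≈ 30.725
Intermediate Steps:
g(m, n) = m/3 (g(m, n) = m*(1/3) = m/3)
O(F, q) = 4*F/(3*(F + q)) (O(F, q) = (F + F/3)/(q + F) = (4*F/3)/(F + q) = 4*F/(3*(F + q)))
f = 486 (f = -27*((4/3)*0/(0 - 3) - 18) = -27*((4/3)*0/(-3) - 18) = -27*((4/3)*0*(-1/3) - 18) = -27*(0 - 18) = -27*(-18) = 486)
sqrt(-1*(-458) + f) = sqrt(-1*(-458) + 486) = sqrt(458 + 486) = sqrt(944) = 4*sqrt(59)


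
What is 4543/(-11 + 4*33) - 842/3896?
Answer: 799893/21428 ≈ 37.329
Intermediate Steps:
4543/(-11 + 4*33) - 842/3896 = 4543/(-11 + 132) - 842*1/3896 = 4543/121 - 421/1948 = 4543*(1/121) - 421/1948 = 413/11 - 421/1948 = 799893/21428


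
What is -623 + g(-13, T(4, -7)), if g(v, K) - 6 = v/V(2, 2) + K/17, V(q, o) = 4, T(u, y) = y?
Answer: -42205/68 ≈ -620.66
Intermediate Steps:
g(v, K) = 6 + v/4 + K/17 (g(v, K) = 6 + (v/4 + K/17) = 6 + v/4 + K/17)
-623 + g(-13, T(4, -7)) = -623 + (6 + (1/4)*(-13) + (1/17)*(-7)) = -623 + (6 - 13/4 - 7/17) = -623 + 159/68 = -42205/68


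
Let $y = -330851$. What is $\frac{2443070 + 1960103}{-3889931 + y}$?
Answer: $- \frac{4403173}{4220782} \approx -1.0432$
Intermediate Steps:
$\frac{2443070 + 1960103}{-3889931 + y} = \frac{2443070 + 1960103}{-3889931 - 330851} = \frac{4403173}{-4220782} = 4403173 \left(- \frac{1}{4220782}\right) = - \frac{4403173}{4220782}$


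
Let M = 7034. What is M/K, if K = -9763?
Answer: -7034/9763 ≈ -0.72048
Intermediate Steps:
M/K = 7034/(-9763) = 7034*(-1/9763) = -7034/9763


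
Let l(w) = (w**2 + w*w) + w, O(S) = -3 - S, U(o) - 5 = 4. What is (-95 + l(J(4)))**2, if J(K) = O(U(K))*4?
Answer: 19936225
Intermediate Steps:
U(o) = 9 (U(o) = 5 + 4 = 9)
J(K) = -48 (J(K) = (-3 - 1*9)*4 = (-3 - 9)*4 = -12*4 = -48)
l(w) = w + 2*w**2 (l(w) = (w**2 + w**2) + w = 2*w**2 + w = w + 2*w**2)
(-95 + l(J(4)))**2 = (-95 - 48*(1 + 2*(-48)))**2 = (-95 - 48*(1 - 96))**2 = (-95 - 48*(-95))**2 = (-95 + 4560)**2 = 4465**2 = 19936225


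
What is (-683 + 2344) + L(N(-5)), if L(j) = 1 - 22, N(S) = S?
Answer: 1640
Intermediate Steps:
L(j) = -21
(-683 + 2344) + L(N(-5)) = (-683 + 2344) - 21 = 1661 - 21 = 1640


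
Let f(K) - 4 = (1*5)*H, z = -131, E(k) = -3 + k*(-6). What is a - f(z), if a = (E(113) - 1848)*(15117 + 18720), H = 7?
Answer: -85573812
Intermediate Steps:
E(k) = -3 - 6*k
f(K) = 39 (f(K) = 4 + (1*5)*7 = 4 + 5*7 = 4 + 35 = 39)
a = -85573773 (a = ((-3 - 6*113) - 1848)*(15117 + 18720) = ((-3 - 678) - 1848)*33837 = (-681 - 1848)*33837 = -2529*33837 = -85573773)
a - f(z) = -85573773 - 1*39 = -85573773 - 39 = -85573812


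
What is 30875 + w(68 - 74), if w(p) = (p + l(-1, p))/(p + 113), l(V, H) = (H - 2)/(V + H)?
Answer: 23125341/749 ≈ 30875.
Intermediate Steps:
l(V, H) = (-2 + H)/(H + V)
w(p) = (p + (-2 + p)/(-1 + p))/(113 + p) (w(p) = (p + (-2 + p)/(p - 1))/(p + 113) = (p + (-2 + p)/(-1 + p))/(113 + p))
30875 + w(68 - 74) = 30875 + (-2 + (68 - 74)²)/(-113 + (68 - 74)² + 112*(68 - 74)) = 30875 + (-2 + (-6)²)/(-113 + (-6)² + 112*(-6)) = 30875 + (-2 + 36)/(-113 + 36 - 672) = 30875 + 34/(-749) = 30875 - 1/749*34 = 30875 - 34/749 = 23125341/749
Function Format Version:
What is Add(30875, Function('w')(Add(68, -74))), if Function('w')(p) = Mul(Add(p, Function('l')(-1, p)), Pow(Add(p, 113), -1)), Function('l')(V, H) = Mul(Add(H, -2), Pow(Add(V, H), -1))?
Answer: Rational(23125341, 749) ≈ 30875.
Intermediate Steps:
Function('l')(V, H) = Mul(Pow(Add(H, V), -1), Add(-2, H)) (Function('l')(V, H) = Mul(Add(-2, H), Pow(Add(H, V), -1)) = Mul(Pow(Add(H, V), -1), Add(-2, H)))
Function('w')(p) = Mul(Pow(Add(113, p), -1), Add(p, Mul(Pow(Add(-1, p), -1), Add(-2, p)))) (Function('w')(p) = Mul(Add(p, Mul(Pow(Add(p, -1), -1), Add(-2, p))), Pow(Add(p, 113), -1)) = Mul(Add(p, Mul(Pow(Add(-1, p), -1), Add(-2, p))), Pow(Add(113, p), -1)) = Mul(Pow(Add(113, p), -1), Add(p, Mul(Pow(Add(-1, p), -1), Add(-2, p)))))
Add(30875, Function('w')(Add(68, -74))) = Add(30875, Mul(Pow(Add(-113, Pow(Add(68, -74), 2), Mul(112, Add(68, -74))), -1), Add(-2, Pow(Add(68, -74), 2)))) = Add(30875, Mul(Pow(Add(-113, Pow(-6, 2), Mul(112, -6)), -1), Add(-2, Pow(-6, 2)))) = Add(30875, Mul(Pow(Add(-113, 36, -672), -1), Add(-2, 36))) = Add(30875, Mul(Pow(-749, -1), 34)) = Add(30875, Mul(Rational(-1, 749), 34)) = Add(30875, Rational(-34, 749)) = Rational(23125341, 749)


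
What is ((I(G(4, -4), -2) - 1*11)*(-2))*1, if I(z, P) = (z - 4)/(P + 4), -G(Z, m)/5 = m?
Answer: 6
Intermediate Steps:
G(Z, m) = -5*m
I(z, P) = (-4 + z)/(4 + P)
((I(G(4, -4), -2) - 1*11)*(-2))*1 = (((-4 - 5*(-4))/(4 - 2) - 1*11)*(-2))*1 = (((-4 + 20)/2 - 11)*(-2))*1 = (((1/2)*16 - 11)*(-2))*1 = ((8 - 11)*(-2))*1 = -3*(-2)*1 = 6*1 = 6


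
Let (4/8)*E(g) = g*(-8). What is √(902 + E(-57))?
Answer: √1814 ≈ 42.591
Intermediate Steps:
E(g) = -16*g (E(g) = 2*(g*(-8)) = 2*(-8*g) = -16*g)
√(902 + E(-57)) = √(902 - 16*(-57)) = √(902 + 912) = √1814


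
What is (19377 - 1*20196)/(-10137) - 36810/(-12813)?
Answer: 42626313/14431709 ≈ 2.9537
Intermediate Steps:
(19377 - 1*20196)/(-10137) - 36810/(-12813) = (19377 - 20196)*(-1/10137) - 36810*(-1/12813) = -819*(-1/10137) + 12270/4271 = 273/3379 + 12270/4271 = 42626313/14431709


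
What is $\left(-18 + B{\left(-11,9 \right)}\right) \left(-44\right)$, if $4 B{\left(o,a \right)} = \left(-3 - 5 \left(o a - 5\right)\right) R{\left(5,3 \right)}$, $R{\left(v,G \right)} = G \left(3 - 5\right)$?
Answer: $34914$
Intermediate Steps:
$R{\left(v,G \right)} = - 2 G$ ($R{\left(v,G \right)} = G \left(-2\right) = - 2 G$)
$B{\left(o,a \right)} = -33 + \frac{15 a o}{2}$ ($B{\left(o,a \right)} = \frac{\left(-3 - 5 \left(o a - 5\right)\right) \left(\left(-2\right) 3\right)}{4} = \frac{\left(-3 - 5 \left(a o - 5\right)\right) \left(-6\right)}{4} = \frac{\left(-3 - 5 \left(-5 + a o\right)\right) \left(-6\right)}{4} = \frac{\left(-3 - \left(-25 + 5 a o\right)\right) \left(-6\right)}{4} = \frac{\left(22 - 5 a o\right) \left(-6\right)}{4} = \frac{-132 + 30 a o}{4} = -33 + \frac{15 a o}{2}$)
$\left(-18 + B{\left(-11,9 \right)}\right) \left(-44\right) = \left(-18 + \left(-33 + \frac{15}{2} \cdot 9 \left(-11\right)\right)\right) \left(-44\right) = \left(-18 - \frac{1551}{2}\right) \left(-44\right) = \left(- \frac{1587}{2}\right) \left(-44\right) = 34914$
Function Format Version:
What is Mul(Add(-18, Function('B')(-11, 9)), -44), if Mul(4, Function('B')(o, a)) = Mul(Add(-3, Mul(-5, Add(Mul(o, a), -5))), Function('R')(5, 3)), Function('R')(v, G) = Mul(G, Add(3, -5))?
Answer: 34914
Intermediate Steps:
Function('R')(v, G) = Mul(-2, G) (Function('R')(v, G) = Mul(G, -2) = Mul(-2, G))
Function('B')(o, a) = Add(-33, Mul(Rational(15, 2), a, o)) (Function('B')(o, a) = Mul(Rational(1, 4), Mul(Add(-3, Mul(-5, Add(Mul(o, a), -5))), Mul(-2, 3))) = Mul(Rational(1, 4), Mul(Add(-3, Mul(-5, Add(Mul(a, o), -5))), -6)) = Mul(Rational(1, 4), Mul(Add(-3, Mul(-5, Add(-5, Mul(a, o)))), -6)) = Mul(Rational(1, 4), Mul(Add(-3, Add(25, Mul(-5, a, o))), -6)) = Mul(Rational(1, 4), Mul(Add(22, Mul(-5, a, o)), -6)) = Mul(Rational(1, 4), Add(-132, Mul(30, a, o))) = Add(-33, Mul(Rational(15, 2), a, o)))
Mul(Add(-18, Function('B')(-11, 9)), -44) = Mul(Add(-18, Add(-33, Mul(Rational(15, 2), 9, -11))), -44) = Mul(Add(-18, Add(-33, Rational(-1485, 2))), -44) = Mul(Add(-18, Rational(-1551, 2)), -44) = Mul(Rational(-1587, 2), -44) = 34914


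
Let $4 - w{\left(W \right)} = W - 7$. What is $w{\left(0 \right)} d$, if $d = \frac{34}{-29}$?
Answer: $- \frac{374}{29} \approx -12.897$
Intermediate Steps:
$w{\left(W \right)} = 11 - W$ ($w{\left(W \right)} = 4 - \left(W - 7\right) = 4 - \left(-7 + W\right) = 11 - W$)
$d = - \frac{34}{29}$ ($d = 34 \left(- \frac{1}{29}\right) = - \frac{34}{29} \approx -1.1724$)
$w{\left(0 \right)} d = \left(11 - 0\right) \left(- \frac{34}{29}\right) = \left(11 + 0\right) \left(- \frac{34}{29}\right) = 11 \left(- \frac{34}{29}\right) = - \frac{374}{29}$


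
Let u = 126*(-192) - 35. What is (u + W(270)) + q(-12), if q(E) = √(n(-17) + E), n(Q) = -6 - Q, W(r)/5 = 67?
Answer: -23892 + I ≈ -23892.0 + 1.0*I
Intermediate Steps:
W(r) = 335 (W(r) = 5*67 = 335)
u = -24227 (u = -24192 - 35 = -24227)
q(E) = √(11 + E) (q(E) = √((-6 - 1*(-17)) + E) = √((-6 + 17) + E) = √(11 + E))
(u + W(270)) + q(-12) = (-24227 + 335) + √(11 - 12) = -23892 + √(-1) = -23892 + I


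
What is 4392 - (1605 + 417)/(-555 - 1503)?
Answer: 1506793/343 ≈ 4393.0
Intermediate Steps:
4392 - (1605 + 417)/(-555 - 1503) = 4392 - 2022/(-2058) = 4392 - 2022*(-1)/2058 = 4392 - 1*(-337/343) = 4392 + 337/343 = 1506793/343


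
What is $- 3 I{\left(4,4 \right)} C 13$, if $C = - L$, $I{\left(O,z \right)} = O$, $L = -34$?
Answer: $-5304$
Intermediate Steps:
$C = 34$ ($C = \left(-1\right) \left(-34\right) = 34$)
$- 3 I{\left(4,4 \right)} C 13 = \left(-3\right) 4 \cdot 34 \cdot 13 = \left(-12\right) 34 \cdot 13 = \left(-408\right) 13 = -5304$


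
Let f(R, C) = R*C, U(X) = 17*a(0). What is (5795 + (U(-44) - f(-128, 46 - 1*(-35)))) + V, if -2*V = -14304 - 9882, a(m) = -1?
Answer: 28239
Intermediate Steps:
U(X) = -17 (U(X) = 17*(-1) = -17)
V = 12093 (V = -(-14304 - 9882)/2 = -½*(-24186) = 12093)
f(R, C) = C*R
(5795 + (U(-44) - f(-128, 46 - 1*(-35)))) + V = (5795 + (-17 - (46 - 1*(-35))*(-128))) + 12093 = (5795 + (-17 - (46 + 35)*(-128))) + 12093 = (5795 + (-17 - 81*(-128))) + 12093 = (5795 + (-17 - 1*(-10368))) + 12093 = (5795 + (-17 + 10368)) + 12093 = (5795 + 10351) + 12093 = 16146 + 12093 = 28239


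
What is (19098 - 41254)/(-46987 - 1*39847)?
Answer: 11078/43417 ≈ 0.25515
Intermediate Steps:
(19098 - 41254)/(-46987 - 1*39847) = -22156/(-46987 - 39847) = -22156/(-86834) = -22156*(-1/86834) = 11078/43417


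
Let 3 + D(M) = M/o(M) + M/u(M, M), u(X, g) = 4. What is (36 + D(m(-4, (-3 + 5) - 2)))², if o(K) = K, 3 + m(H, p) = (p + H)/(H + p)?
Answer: 4489/4 ≈ 1122.3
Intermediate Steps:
m(H, p) = -2 (m(H, p) = -3 + (p + H)/(H + p) = -3 + (H + p)/(H + p) = -3 + 1 = -2)
D(M) = -2 + M/4 (D(M) = -3 + (M/M + M/4) = -3 + (1 + M*(¼)) = -3 + (1 + M/4) = -2 + M/4)
(36 + D(m(-4, (-3 + 5) - 2)))² = (36 + (-2 + (¼)*(-2)))² = (36 + (-2 - ½))² = (36 - 5/2)² = (67/2)² = 4489/4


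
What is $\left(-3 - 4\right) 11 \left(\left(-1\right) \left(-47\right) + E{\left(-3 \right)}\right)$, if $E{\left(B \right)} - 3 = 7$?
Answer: $-4389$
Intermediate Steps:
$E{\left(B \right)} = 10$ ($E{\left(B \right)} = 3 + 7 = 10$)
$\left(-3 - 4\right) 11 \left(\left(-1\right) \left(-47\right) + E{\left(-3 \right)}\right) = \left(-3 - 4\right) 11 \left(\left(-1\right) \left(-47\right) + 10\right) = \left(-7\right) 11 \left(47 + 10\right) = \left(-77\right) 57 = -4389$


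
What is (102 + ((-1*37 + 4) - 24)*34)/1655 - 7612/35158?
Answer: -38573974/29093245 ≈ -1.3259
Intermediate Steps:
(102 + ((-1*37 + 4) - 24)*34)/1655 - 7612/35158 = (102 + ((-37 + 4) - 24)*34)*(1/1655) - 7612*1/35158 = (102 + (-33 - 24)*34)*(1/1655) - 3806/17579 = (102 - 57*34)*(1/1655) - 3806/17579 = (102 - 1938)*(1/1655) - 3806/17579 = -1836*1/1655 - 3806/17579 = -1836/1655 - 3806/17579 = -38573974/29093245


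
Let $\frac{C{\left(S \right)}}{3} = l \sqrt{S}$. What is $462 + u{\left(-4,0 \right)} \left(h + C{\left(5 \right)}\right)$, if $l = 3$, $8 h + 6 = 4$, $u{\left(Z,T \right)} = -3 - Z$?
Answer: $\frac{1847}{4} + 9 \sqrt{5} \approx 481.87$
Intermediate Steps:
$h = - \frac{1}{4}$ ($h = - \frac{3}{4} + \frac{1}{8} \cdot 4 = - \frac{3}{4} + \frac{1}{2} = - \frac{1}{4} \approx -0.25$)
$C{\left(S \right)} = 9 \sqrt{S}$ ($C{\left(S \right)} = 3 \cdot 3 \sqrt{S} = 9 \sqrt{S}$)
$462 + u{\left(-4,0 \right)} \left(h + C{\left(5 \right)}\right) = 462 + \left(-3 - -4\right) \left(- \frac{1}{4} + 9 \sqrt{5}\right) = 462 + \left(-3 + 4\right) \left(- \frac{1}{4} + 9 \sqrt{5}\right) = 462 + 1 \left(- \frac{1}{4} + 9 \sqrt{5}\right) = 462 - \left(\frac{1}{4} - 9 \sqrt{5}\right) = \frac{1847}{4} + 9 \sqrt{5}$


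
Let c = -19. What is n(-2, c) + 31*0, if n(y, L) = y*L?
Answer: 38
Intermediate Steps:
n(y, L) = L*y
n(-2, c) + 31*0 = -19*(-2) + 31*0 = 38 + 0 = 38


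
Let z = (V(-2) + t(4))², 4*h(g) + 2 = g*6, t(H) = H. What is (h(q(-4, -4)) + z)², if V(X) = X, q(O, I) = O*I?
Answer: 3025/4 ≈ 756.25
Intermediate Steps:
q(O, I) = I*O
h(g) = -½ + 3*g/2 (h(g) = -½ + (g*6)/4 = -½ + (6*g)/4 = -½ + 3*g/2)
z = 4 (z = (-2 + 4)² = 2² = 4)
(h(q(-4, -4)) + z)² = ((-½ + 3*(-4*(-4))/2) + 4)² = ((-½ + (3/2)*16) + 4)² = ((-½ + 24) + 4)² = (47/2 + 4)² = (55/2)² = 3025/4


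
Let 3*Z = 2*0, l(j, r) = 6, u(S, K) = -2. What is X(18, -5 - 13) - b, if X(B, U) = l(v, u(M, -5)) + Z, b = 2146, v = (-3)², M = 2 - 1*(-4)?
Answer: -2140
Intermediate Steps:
M = 6 (M = 2 + 4 = 6)
v = 9
Z = 0 (Z = (2*0)/3 = (⅓)*0 = 0)
X(B, U) = 6 (X(B, U) = 6 + 0 = 6)
X(18, -5 - 13) - b = 6 - 1*2146 = 6 - 2146 = -2140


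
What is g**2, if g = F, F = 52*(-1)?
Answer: 2704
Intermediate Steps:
F = -52
g = -52
g**2 = (-52)**2 = 2704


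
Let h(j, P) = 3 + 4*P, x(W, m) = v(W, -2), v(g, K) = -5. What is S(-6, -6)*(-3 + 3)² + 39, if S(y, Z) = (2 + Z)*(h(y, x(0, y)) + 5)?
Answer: 39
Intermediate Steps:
x(W, m) = -5
S(y, Z) = -24 - 12*Z (S(y, Z) = (2 + Z)*((3 + 4*(-5)) + 5) = (2 + Z)*((3 - 20) + 5) = (2 + Z)*(-17 + 5) = (2 + Z)*(-12) = -24 - 12*Z)
S(-6, -6)*(-3 + 3)² + 39 = (-24 - 12*(-6))*(-3 + 3)² + 39 = (-24 + 72)*0² + 39 = 48*0 + 39 = 0 + 39 = 39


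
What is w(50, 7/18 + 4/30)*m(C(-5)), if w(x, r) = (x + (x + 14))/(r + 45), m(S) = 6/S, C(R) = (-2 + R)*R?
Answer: 12312/28679 ≈ 0.42930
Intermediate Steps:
C(R) = R*(-2 + R)
w(x, r) = (14 + 2*x)/(45 + r) (w(x, r) = (x + (14 + x))/(45 + r) = (14 + 2*x)/(45 + r))
w(50, 7/18 + 4/30)*m(C(-5)) = (2*(7 + 50)/(45 + (7/18 + 4/30)))*(6/((-5*(-2 - 5)))) = (2*57/(45 + (7*(1/18) + 4*(1/30))))*(6/((-5*(-7)))) = (2*57/(45 + (7/18 + 2/15)))*(6/35) = (2*57/(45 + 47/90))*(6*(1/35)) = (2*57/(4097/90))*(6/35) = (2*(90/4097)*57)*(6/35) = (10260/4097)*(6/35) = 12312/28679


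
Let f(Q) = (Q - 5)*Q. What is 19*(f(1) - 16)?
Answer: -380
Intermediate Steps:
f(Q) = Q*(-5 + Q) (f(Q) = (-5 + Q)*Q = Q*(-5 + Q))
19*(f(1) - 16) = 19*(1*(-5 + 1) - 16) = 19*(1*(-4) - 16) = 19*(-4 - 16) = 19*(-20) = -380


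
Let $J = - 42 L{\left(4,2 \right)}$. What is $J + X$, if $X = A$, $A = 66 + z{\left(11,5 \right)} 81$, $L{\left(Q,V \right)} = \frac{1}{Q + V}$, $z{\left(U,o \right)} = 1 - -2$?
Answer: $302$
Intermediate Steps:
$z{\left(U,o \right)} = 3$ ($z{\left(U,o \right)} = 1 + 2 = 3$)
$A = 309$ ($A = 66 + 3 \cdot 81 = 66 + 243 = 309$)
$J = -7$ ($J = - \frac{42}{4 + 2} = - \frac{42}{6} = \left(-42\right) \frac{1}{6} = -7$)
$X = 309$
$J + X = -7 + 309 = 302$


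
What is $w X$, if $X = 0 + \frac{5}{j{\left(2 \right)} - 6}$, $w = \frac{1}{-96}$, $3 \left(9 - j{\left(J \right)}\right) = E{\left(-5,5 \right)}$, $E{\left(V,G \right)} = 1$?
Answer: $- \frac{5}{256} \approx -0.019531$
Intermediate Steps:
$j{\left(J \right)} = \frac{26}{3}$ ($j{\left(J \right)} = 9 - \frac{1}{3} = \frac{26}{3}$)
$w = - \frac{1}{96} \approx -0.010417$
$X = \frac{15}{8}$ ($X = 0 + \frac{5}{\frac{26}{3} - 6} = 0 + \frac{5}{\frac{8}{3}} = 0 + 5 \cdot \frac{3}{8} = 0 + \frac{15}{8} = \frac{15}{8} \approx 1.875$)
$w X = \left(- \frac{1}{96}\right) \frac{15}{8} = - \frac{5}{256}$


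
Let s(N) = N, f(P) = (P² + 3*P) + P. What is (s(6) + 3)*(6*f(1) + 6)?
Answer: 324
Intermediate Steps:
f(P) = P² + 4*P
(s(6) + 3)*(6*f(1) + 6) = (6 + 3)*(6*(1*(4 + 1)) + 6) = 9*(6*(1*5) + 6) = 9*(6*5 + 6) = 9*(30 + 6) = 9*36 = 324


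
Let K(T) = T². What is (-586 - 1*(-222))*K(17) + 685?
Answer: -104511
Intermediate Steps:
(-586 - 1*(-222))*K(17) + 685 = (-586 - 1*(-222))*17² + 685 = (-586 + 222)*289 + 685 = -364*289 + 685 = -105196 + 685 = -104511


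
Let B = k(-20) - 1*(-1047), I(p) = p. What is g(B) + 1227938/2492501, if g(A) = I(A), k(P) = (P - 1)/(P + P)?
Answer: 104487401921/99700040 ≈ 1048.0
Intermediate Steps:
k(P) = (-1 + P)/(2*P) (k(P) = (-1 + P)/((2*P)) = (-1 + P)*(1/(2*P)) = (-1 + P)/(2*P))
B = 41901/40 (B = (½)*(-1 - 20)/(-20) - 1*(-1047) = (½)*(-1/20)*(-21) + 1047 = 21/40 + 1047 = 41901/40 ≈ 1047.5)
g(A) = A
g(B) + 1227938/2492501 = 41901/40 + 1227938/2492501 = 104487401921/99700040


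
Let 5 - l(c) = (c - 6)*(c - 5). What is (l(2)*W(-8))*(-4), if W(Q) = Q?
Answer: -224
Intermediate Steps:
l(c) = 5 - (-6 + c)*(-5 + c) (l(c) = 5 - (c - 6)*(c - 5) = 5 - (-6 + c)*(-5 + c))
(l(2)*W(-8))*(-4) = ((-25 - 1*2² + 11*2)*(-8))*(-4) = ((-25 - 1*4 + 22)*(-8))*(-4) = ((-25 - 4 + 22)*(-8))*(-4) = -7*(-8)*(-4) = 56*(-4) = -224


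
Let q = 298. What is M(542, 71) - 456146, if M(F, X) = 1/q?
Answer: -135931507/298 ≈ -4.5615e+5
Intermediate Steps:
M(F, X) = 1/298
M(542, 71) - 456146 = 1/298 - 456146 = -135931507/298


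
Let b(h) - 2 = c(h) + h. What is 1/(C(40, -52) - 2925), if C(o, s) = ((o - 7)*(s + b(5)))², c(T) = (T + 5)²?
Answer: 1/3291300 ≈ 3.0383e-7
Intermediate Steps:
c(T) = (5 + T)²
b(h) = 2 + h + (5 + h)² (b(h) = 2 + ((5 + h)² + h) = 2 + (h + (5 + h)²) = 2 + h + (5 + h)²)
C(o, s) = (-7 + o)²*(107 + s)² (C(o, s) = ((o - 7)*(s + (2 + 5 + (5 + 5)²)))² = ((-7 + o)*(s + (2 + 5 + 10²)))² = ((-7 + o)*(s + (2 + 5 + 100)))² = ((-7 + o)*(s + 107))² = ((-7 + o)*(107 + s))² = (-7 + o)²*(107 + s)²)
1/(C(40, -52) - 2925) = 1/((-7 + 40)²*(107 - 52)² - 2925) = 1/(33²*55² - 2925) = 1/(1089*3025 - 2925) = 1/(3294225 - 2925) = 1/3291300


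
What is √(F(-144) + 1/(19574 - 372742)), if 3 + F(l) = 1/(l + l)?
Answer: I*√842886773798/529752 ≈ 1.7331*I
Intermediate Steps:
F(l) = -3 + 1/(2*l) (F(l) = -3 + 1/(l + l) = -3 + 1/(2*l))
√(F(-144) + 1/(19574 - 372742)) = √((-3 + (½)/(-144)) + 1/(19574 - 372742)) = √((-3 + (½)*(-1/144)) + 1/(-353168)) = √((-3 - 1/288) - 1/353168) = √(-865/288 - 1/353168) = √(-19093163/6357024) = I*√842886773798/529752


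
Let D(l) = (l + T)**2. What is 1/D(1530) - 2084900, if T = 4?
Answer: -4906094944399/2353156 ≈ -2.0849e+6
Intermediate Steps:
D(l) = (4 + l)**2 (D(l) = (l + 4)**2 = (4 + l)**2)
1/D(1530) - 2084900 = 1/((4 + 1530)**2) - 2084900 = 1/(1534**2) - 2084900 = 1/2353156 - 2084900 = -4906094944399/2353156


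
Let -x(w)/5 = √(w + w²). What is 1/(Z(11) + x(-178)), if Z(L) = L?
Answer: -11/787529 - 5*√31506/787529 ≈ -0.0011409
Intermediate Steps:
x(w) = -5*√(w + w²)
1/(Z(11) + x(-178)) = 1/(11 - 5*√31506)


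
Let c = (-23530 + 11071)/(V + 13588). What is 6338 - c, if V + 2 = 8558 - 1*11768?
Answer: 65775547/10376 ≈ 6339.2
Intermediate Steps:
V = -3212 (V = -2 + (8558 - 1*11768) = -2 + (8558 - 11768) = -2 - 3210 = -3212)
c = -12459/10376 (c = (-23530 + 11071)/(-3212 + 13588) = -12459/10376 ≈ -1.2008)
6338 - c = 6338 - 1*(-12459/10376) = 6338 + 12459/10376 = 65775547/10376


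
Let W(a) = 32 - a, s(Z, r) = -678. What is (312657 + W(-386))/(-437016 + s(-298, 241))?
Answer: -313075/437694 ≈ -0.71528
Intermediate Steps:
(312657 + W(-386))/(-437016 + s(-298, 241)) = (312657 + (32 - 1*(-386)))/(-437016 - 678) = (312657 + (32 + 386))/(-437694) = (312657 + 418)*(-1/437694) = 313075*(-1/437694) = -313075/437694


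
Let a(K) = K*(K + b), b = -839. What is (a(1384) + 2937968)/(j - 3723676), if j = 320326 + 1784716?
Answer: -1846124/809317 ≈ -2.2811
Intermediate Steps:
a(K) = K*(-839 + K) (a(K) = K*(K - 839) = K*(-839 + K))
j = 2105042
(a(1384) + 2937968)/(j - 3723676) = (1384*(-839 + 1384) + 2937968)/(2105042 - 3723676) = (1384*545 + 2937968)/(-1618634) = (754280 + 2937968)*(-1/1618634) = 3692248*(-1/1618634) = -1846124/809317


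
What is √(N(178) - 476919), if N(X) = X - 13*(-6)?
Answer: I*√476663 ≈ 690.41*I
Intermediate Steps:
N(X) = 78 + X (N(X) = X + 78 = 78 + X)
√(N(178) - 476919) = √((78 + 178) - 476919) = √(256 - 476919) = √(-476663) = I*√476663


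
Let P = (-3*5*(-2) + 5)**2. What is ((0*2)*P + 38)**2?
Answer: 1444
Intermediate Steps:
P = 1225 (P = (-15*(-2) + 5)**2 = (30 + 5)**2 = 35**2 = 1225)
((0*2)*P + 38)**2 = ((0*2)*1225 + 38)**2 = (0*1225 + 38)**2 = (0 + 38)**2 = 38**2 = 1444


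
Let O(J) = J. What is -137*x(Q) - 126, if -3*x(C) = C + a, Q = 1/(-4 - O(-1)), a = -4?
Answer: -2915/9 ≈ -323.89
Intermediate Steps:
Q = -1/3 (Q = 1/(-4 - 1*(-1)) = 1/(-4 + 1) = 1/(-3) = -1/3 ≈ -0.33333)
x(C) = 4/3 - C/3 (x(C) = -(C - 4)/3 = -(-4 + C)/3 = 4/3 - C/3)
-137*x(Q) - 126 = -137*(4/3 - 1/3*(-1/3)) - 126 = -137*(4/3 + 1/9) - 126 = -137*13/9 - 126 = -1781/9 - 126 = -2915/9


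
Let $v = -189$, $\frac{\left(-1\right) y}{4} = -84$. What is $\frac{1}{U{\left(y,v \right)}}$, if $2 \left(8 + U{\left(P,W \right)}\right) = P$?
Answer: $\frac{1}{160} \approx 0.00625$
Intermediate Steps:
$y = 336$ ($y = \left(-4\right) \left(-84\right) = 336$)
$U{\left(P,W \right)} = -8 + \frac{P}{2}$
$\frac{1}{U{\left(y,v \right)}} = \frac{1}{-8 + \frac{1}{2} \cdot 336} = \frac{1}{-8 + 168} = \frac{1}{160}$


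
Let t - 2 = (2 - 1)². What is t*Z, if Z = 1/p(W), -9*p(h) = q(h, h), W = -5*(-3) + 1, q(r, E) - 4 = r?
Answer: -27/20 ≈ -1.3500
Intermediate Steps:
q(r, E) = 4 + r
W = 16 (W = 15 + 1 = 16)
p(h) = -4/9 - h/9 (p(h) = -(4 + h)/9 = -4/9 - h/9)
Z = -9/20 (Z = 1/(-4/9 - ⅑*16) = 1/(-4/9 - 16/9) = 1/(-20/9) = -9/20 ≈ -0.45000)
t = 3 (t = 2 + (2 - 1)² = 2 + 1² = 2 + 1 = 3)
t*Z = 3*(-9/20) = -27/20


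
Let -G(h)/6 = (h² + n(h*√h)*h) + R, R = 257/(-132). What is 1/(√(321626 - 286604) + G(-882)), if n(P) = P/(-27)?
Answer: 22/(-102685711 + 22*√35022 + 79866864*I*√2) ≈ -9.6949e-8 - 1.0664e-7*I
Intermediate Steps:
n(P) = -P/27 (n(P) = P*(-1/27) = -P/27)
R = -257/132 (R = 257*(-1/132) = -257/132 ≈ -1.9470)
G(h) = 257/22 - 6*h² + 2*h^(5/2)/9 (G(h) = -6*((h² + (-h*√h/27)*h) - 257/132) = -6*((h² + (-h^(3/2)/27)*h) - 257/132) = -6*((h² - h^(5/2)/27) - 257/132) = -6*(-257/132 + h² - h^(5/2)/27) = 257/22 - 6*h² + 2*h^(5/2)/9)
1/(√(321626 - 286604) + G(-882)) = 1/(√(321626 - 286604) + (257/22 - 6*(-882)² + 2*(-882)^(5/2)/9)) = 1/(√35022 + (257/22 - 6*777924 + 2*(16336404*I*√2)/9)) = 1/(√35022 + (257/22 - 4667544 + 3630312*I*√2)) = 1/(√35022 + (-102685711/22 + 3630312*I*√2)) = 1/(-102685711/22 + √35022 + 3630312*I*√2)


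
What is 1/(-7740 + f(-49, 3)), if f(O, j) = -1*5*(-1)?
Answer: -1/7735 ≈ -0.00012928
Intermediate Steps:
f(O, j) = 5 (f(O, j) = -5*(-1) = 5)
1/(-7740 + f(-49, 3)) = 1/(-7740 + 5) = 1/(-7735) = -1/7735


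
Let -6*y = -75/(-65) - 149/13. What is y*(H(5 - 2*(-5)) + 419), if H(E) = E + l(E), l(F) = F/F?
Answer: 9715/13 ≈ 747.31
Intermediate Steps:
y = 67/39 (y = -(-75/(-65) - 149/13)/6 = -(-75*(-1/65) - 149*1/13)/6 = -(15/13 - 149/13)/6 = -⅙*(-134/13) = 67/39 ≈ 1.7179)
l(F) = 1
H(E) = 1 + E (H(E) = E + 1 = 1 + E)
y*(H(5 - 2*(-5)) + 419) = 67*((1 + (5 - 2*(-5))) + 419)/39 = 67*((1 + (5 + 10)) + 419)/39 = 67*((1 + 15) + 419)/39 = 67*(16 + 419)/39 = (67/39)*435 = 9715/13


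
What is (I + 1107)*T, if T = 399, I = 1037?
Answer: 855456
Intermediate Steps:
(I + 1107)*T = (1037 + 1107)*399 = 2144*399 = 855456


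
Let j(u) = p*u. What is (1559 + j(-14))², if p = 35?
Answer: 1142761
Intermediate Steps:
j(u) = 35*u
(1559 + j(-14))² = (1559 + 35*(-14))² = (1559 - 490)² = 1069² = 1142761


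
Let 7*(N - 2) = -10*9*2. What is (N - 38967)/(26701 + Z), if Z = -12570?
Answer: -20995/7609 ≈ -2.7592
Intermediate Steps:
N = -166/7 (N = 2 + (-10*9*2)/7 = 2 + (-90*2)/7 = 2 + (⅐)*(-180) = 2 - 180/7 = -166/7 ≈ -23.714)
(N - 38967)/(26701 + Z) = (-166/7 - 38967)/(26701 - 12570) = -272935/7/14131 = -272935/7*1/14131 = -20995/7609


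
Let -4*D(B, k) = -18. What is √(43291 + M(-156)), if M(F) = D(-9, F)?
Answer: √173182/2 ≈ 208.08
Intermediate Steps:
D(B, k) = 9/2 (D(B, k) = -¼*(-18) = 9/2)
M(F) = 9/2
√(43291 + M(-156)) = √(43291 + 9/2) = √(86591/2) = √173182/2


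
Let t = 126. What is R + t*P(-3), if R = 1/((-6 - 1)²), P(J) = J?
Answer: -18521/49 ≈ -377.98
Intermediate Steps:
R = 1/49 (R = 1/((-7)²) = 1/49 ≈ 0.020408)
R + t*P(-3) = 1/49 + 126*(-3) = 1/49 - 378 = -18521/49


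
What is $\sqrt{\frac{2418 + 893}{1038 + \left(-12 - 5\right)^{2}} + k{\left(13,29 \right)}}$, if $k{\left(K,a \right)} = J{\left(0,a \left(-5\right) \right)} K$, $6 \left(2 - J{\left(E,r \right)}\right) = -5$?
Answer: $\frac{\sqrt{2493164946}}{7962} \approx 6.2712$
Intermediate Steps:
$J{\left(E,r \right)} = \frac{17}{6}$ ($J{\left(E,r \right)} = 2 - - \frac{5}{6} = 2 + \frac{5}{6} = \frac{17}{6}$)
$k{\left(K,a \right)} = \frac{17 K}{6}$
$\sqrt{\frac{2418 + 893}{1038 + \left(-12 - 5\right)^{2}} + k{\left(13,29 \right)}} = \sqrt{\frac{2418 + 893}{1038 + \left(-12 - 5\right)^{2}} + \frac{17}{6} \cdot 13} = \sqrt{\frac{3311}{1038 + \left(-17\right)^{2}} + \frac{221}{6}} = \sqrt{\frac{3311}{1038 + 289} + \frac{221}{6}} = \sqrt{\frac{3311}{1327} + \frac{221}{6}} = \sqrt{\frac{313133}{7962}} = \frac{\sqrt{2493164946}}{7962}$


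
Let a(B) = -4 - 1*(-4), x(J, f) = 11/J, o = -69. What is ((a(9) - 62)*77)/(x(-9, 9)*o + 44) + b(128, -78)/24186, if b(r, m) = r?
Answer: -2248978/60465 ≈ -37.195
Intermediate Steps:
a(B) = 0 (a(B) = -4 + 4 = 0)
((a(9) - 62)*77)/(x(-9, 9)*o + 44) + b(128, -78)/24186 = ((0 - 62)*77)/((11/(-9))*(-69) + 44) + 128/24186 = (-62*77)/((11*(-⅑))*(-69) + 44) + 128*(1/24186) = -4774/(-11/9*(-69) + 44) + 64/12093 = -4774/(253/3 + 44) + 64/12093 = -4774/385/3 + 64/12093 = -4774*3/385 + 64/12093 = -186/5 + 64/12093 = -2248978/60465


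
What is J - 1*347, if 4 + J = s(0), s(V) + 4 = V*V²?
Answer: -355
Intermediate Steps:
s(V) = -4 + V³ (s(V) = -4 + V*V² = -4 + V³)
J = -8 (J = -4 + (-4 + 0³) = -4 + (-4 + 0) = -4 - 4 = -8)
J - 1*347 = -8 - 1*347 = -8 - 347 = -355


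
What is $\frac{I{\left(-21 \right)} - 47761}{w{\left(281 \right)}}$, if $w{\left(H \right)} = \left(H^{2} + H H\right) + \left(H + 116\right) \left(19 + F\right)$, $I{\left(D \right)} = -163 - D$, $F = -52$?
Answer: $- \frac{47903}{144821} \approx -0.33077$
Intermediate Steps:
$w{\left(H \right)} = -3828 - 33 H + 2 H^{2}$ ($w{\left(H \right)} = \left(H^{2} + H H\right) + \left(H + 116\right) \left(19 - 52\right) = \left(H^{2} + H^{2}\right) + \left(116 + H\right) \left(-33\right) = 2 H^{2} - \left(3828 + 33 H\right) = -3828 - 33 H + 2 H^{2}$)
$\frac{I{\left(-21 \right)} - 47761}{w{\left(281 \right)}} = \frac{\left(-163 - -21\right) - 47761}{-3828 - 9273 + 2 \cdot 281^{2}} = \frac{\left(-163 + 21\right) - 47761}{-3828 - 9273 + 2 \cdot 78961} = \frac{-142 - 47761}{-3828 - 9273 + 157922} = - \frac{47903}{144821}$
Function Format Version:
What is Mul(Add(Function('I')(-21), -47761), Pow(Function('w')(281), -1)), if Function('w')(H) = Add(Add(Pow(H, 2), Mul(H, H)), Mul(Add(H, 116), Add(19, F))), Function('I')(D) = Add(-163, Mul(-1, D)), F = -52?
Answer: Rational(-47903, 144821) ≈ -0.33077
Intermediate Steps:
Function('w')(H) = Add(-3828, Mul(-33, H), Mul(2, Pow(H, 2))) (Function('w')(H) = Add(Add(Pow(H, 2), Mul(H, H)), Mul(Add(H, 116), Add(19, -52))) = Add(Add(Pow(H, 2), Pow(H, 2)), Mul(Add(116, H), -33)) = Add(Mul(2, Pow(H, 2)), Add(-3828, Mul(-33, H))) = Add(-3828, Mul(-33, H), Mul(2, Pow(H, 2))))
Mul(Add(Function('I')(-21), -47761), Pow(Function('w')(281), -1)) = Mul(Add(Add(-163, Mul(-1, -21)), -47761), Pow(Add(-3828, Mul(-33, 281), Mul(2, Pow(281, 2))), -1)) = Mul(Add(Add(-163, 21), -47761), Pow(Add(-3828, -9273, Mul(2, 78961)), -1)) = Mul(Add(-142, -47761), Pow(Add(-3828, -9273, 157922), -1)) = Mul(-47903, Pow(144821, -1)) = Mul(-47903, Rational(1, 144821)) = Rational(-47903, 144821)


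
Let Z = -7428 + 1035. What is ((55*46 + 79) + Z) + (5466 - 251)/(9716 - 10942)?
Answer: -4644399/1226 ≈ -3788.3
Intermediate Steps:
Z = -6393
((55*46 + 79) + Z) + (5466 - 251)/(9716 - 10942) = ((55*46 + 79) - 6393) + (5466 - 251)/(9716 - 10942) = ((2530 + 79) - 6393) + 5215/(-1226) = (2609 - 6393) + 5215*(-1/1226) = -3784 - 5215/1226 = -4644399/1226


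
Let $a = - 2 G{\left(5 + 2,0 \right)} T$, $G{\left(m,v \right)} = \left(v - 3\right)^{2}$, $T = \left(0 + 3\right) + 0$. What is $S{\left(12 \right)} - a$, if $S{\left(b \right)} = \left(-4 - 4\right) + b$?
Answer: $58$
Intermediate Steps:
$S{\left(b \right)} = -8 + b$
$T = 3$ ($T = 3 + 0 = 3$)
$G{\left(m,v \right)} = \left(-3 + v\right)^{2}$
$a = -54$ ($a = - 2 \left(-3 + 0\right)^{2} \cdot 3 = - 2 \left(-3\right)^{2} \cdot 3 = \left(-2\right) 9 \cdot 3 = \left(-18\right) 3 = -54$)
$S{\left(12 \right)} - a = \left(-8 + 12\right) - -54 = 4 + 54 = 58$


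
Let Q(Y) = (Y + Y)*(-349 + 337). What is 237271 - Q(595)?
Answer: 251551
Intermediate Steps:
Q(Y) = -24*Y (Q(Y) = (2*Y)*(-12) = -24*Y)
237271 - Q(595) = 237271 - (-24)*595 = 237271 - 1*(-14280) = 237271 + 14280 = 251551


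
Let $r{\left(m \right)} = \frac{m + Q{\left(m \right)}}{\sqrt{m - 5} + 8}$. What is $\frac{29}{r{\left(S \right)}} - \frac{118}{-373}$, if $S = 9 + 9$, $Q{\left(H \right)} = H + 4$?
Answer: $\frac{11407}{1865} + \frac{29 \sqrt{13}}{40} \approx 8.7304$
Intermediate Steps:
$Q{\left(H \right)} = 4 + H$
$S = 18$
$r{\left(m \right)} = \frac{4 + 2 m}{8 + \sqrt{-5 + m}}$ ($r{\left(m \right)} = \frac{m + \left(4 + m\right)}{\sqrt{m - 5} + 8} = \frac{4 + 2 m}{\sqrt{-5 + m} + 8} = \frac{4 + 2 m}{8 + \sqrt{-5 + m}}$)
$\frac{29}{r{\left(S \right)}} - \frac{118}{-373} = \frac{29}{2 \frac{1}{8 + \sqrt{-5 + 18}} \left(2 + 18\right)} - \frac{118}{-373} = \frac{29}{2 \frac{1}{8 + \sqrt{13}} \cdot 20} - - \frac{118}{373} = \frac{29}{40 \frac{1}{8 + \sqrt{13}}} + \frac{118}{373} = 29 \left(\frac{1}{5} + \frac{\sqrt{13}}{40}\right) + \frac{118}{373} = \left(\frac{29}{5} + \frac{29 \sqrt{13}}{40}\right) + \frac{118}{373} = \frac{11407}{1865} + \frac{29 \sqrt{13}}{40}$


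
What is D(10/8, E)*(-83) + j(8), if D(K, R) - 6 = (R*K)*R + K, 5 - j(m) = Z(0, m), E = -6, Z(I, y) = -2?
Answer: -17319/4 ≈ -4329.8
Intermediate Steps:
j(m) = 7 (j(m) = 5 - 1*(-2) = 5 + 2 = 7)
D(K, R) = 6 + K + K*R² (D(K, R) = 6 + ((R*K)*R + K) = 6 + ((K*R)*R + K) = 6 + (K*R² + K) = 6 + (K + K*R²) = 6 + K + K*R²)
D(10/8, E)*(-83) + j(8) = (6 + 10/8 + (10/8)*(-6)²)*(-83) + 7 = (6 + 10*(⅛) + (10*(⅛))*36)*(-83) + 7 = (6 + 5/4 + (5/4)*36)*(-83) + 7 = (6 + 5/4 + 45)*(-83) + 7 = (209/4)*(-83) + 7 = -17347/4 + 7 = -17319/4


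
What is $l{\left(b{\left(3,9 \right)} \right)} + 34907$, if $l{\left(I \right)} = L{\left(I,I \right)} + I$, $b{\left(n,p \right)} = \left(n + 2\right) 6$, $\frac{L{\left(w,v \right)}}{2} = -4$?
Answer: $34929$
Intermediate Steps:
$L{\left(w,v \right)} = -8$ ($L{\left(w,v \right)} = 2 \left(-4\right) = -8$)
$b{\left(n,p \right)} = 12 + 6 n$ ($b{\left(n,p \right)} = \left(2 + n\right) 6 = 12 + 6 n$)
$l{\left(I \right)} = -8 + I$
$l{\left(b{\left(3,9 \right)} \right)} + 34907 = \left(-8 + \left(12 + 6 \cdot 3\right)\right) + 34907 = \left(-8 + \left(12 + 18\right)\right) + 34907 = \left(-8 + 30\right) + 34907 = 22 + 34907 = 34929$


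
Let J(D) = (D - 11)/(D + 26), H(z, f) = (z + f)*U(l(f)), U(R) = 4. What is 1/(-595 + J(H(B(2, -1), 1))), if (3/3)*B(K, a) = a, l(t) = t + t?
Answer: -26/15481 ≈ -0.0016795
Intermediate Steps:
l(t) = 2*t
B(K, a) = a
H(z, f) = 4*f + 4*z (H(z, f) = (z + f)*4 = (f + z)*4 = 4*f + 4*z)
J(D) = (-11 + D)/(26 + D)
1/(-595 + J(H(B(2, -1), 1))) = 1/(-595 + (-11 + (4*1 + 4*(-1)))/(26 + (4*1 + 4*(-1)))) = 1/(-595 + (-11 + (4 - 4))/(26 + (4 - 4))) = 1/(-595 + (-11 + 0)/(26 + 0)) = 1/(-595 - 11/26) = 1/(-15481/26) = -26/15481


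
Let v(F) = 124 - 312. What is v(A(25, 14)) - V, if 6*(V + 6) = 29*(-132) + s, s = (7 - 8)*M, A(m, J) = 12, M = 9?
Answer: 915/2 ≈ 457.50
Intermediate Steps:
v(F) = -188
s = -9 (s = (7 - 8)*9 = -1*9 = -9)
V = -1291/2 (V = -6 + (29*(-132) - 9)/6 = -6 + (-3828 - 9)/6 = -6 + (1/6)*(-3837) = -6 - 1279/2 = -1291/2 ≈ -645.50)
v(A(25, 14)) - V = -188 - 1*(-1291/2) = -188 + 1291/2 = 915/2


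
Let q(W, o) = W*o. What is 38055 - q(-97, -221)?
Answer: 16618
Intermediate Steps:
38055 - q(-97, -221) = 38055 - (-97)*(-221) = 38055 - 1*21437 = 38055 - 21437 = 16618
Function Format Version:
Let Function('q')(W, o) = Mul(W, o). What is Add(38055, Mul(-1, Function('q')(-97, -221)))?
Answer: 16618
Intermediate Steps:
Add(38055, Mul(-1, Function('q')(-97, -221))) = Add(38055, Mul(-1, Mul(-97, -221))) = Add(38055, Mul(-1, 21437)) = Add(38055, -21437) = 16618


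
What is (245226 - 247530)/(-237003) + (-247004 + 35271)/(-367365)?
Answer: 17009255053/29022202365 ≈ 0.58608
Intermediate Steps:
(245226 - 247530)/(-237003) + (-247004 + 35271)/(-367365) = -2304*(-1/237003) - 211733*(-1/367365) = 768/79001 + 211733/367365 = 17009255053/29022202365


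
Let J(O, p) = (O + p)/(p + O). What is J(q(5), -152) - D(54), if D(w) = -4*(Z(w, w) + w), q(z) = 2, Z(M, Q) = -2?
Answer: 209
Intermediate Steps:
D(w) = 8 - 4*w (D(w) = -4*(-2 + w) = 8 - 4*w)
J(O, p) = 1 (J(O, p) = (O + p)/(O + p) = 1)
J(q(5), -152) - D(54) = 1 - (8 - 4*54) = 1 - (8 - 216) = 1 - 1*(-208) = 1 + 208 = 209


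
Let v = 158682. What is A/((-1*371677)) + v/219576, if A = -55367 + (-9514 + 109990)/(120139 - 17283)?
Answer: 152431519749345/174879518912644 ≈ 0.87164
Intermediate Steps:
A = -1423681919/25714 (A = -55367 + 100476/102856 = -55367 + 100476*(1/102856) = -55367 + 25119/25714 = -1423681919/25714 ≈ -55366.)
A/((-1*371677)) + v/219576 = -1423681919/(25714*((-1*371677))) + 158682/219576 = -1423681919/25714/(-371677) + 158682*(1/219576) = -1423681919/25714*(-1/371677) + 26447/36596 = 1423681919/9557302378 + 26447/36596 = 152431519749345/174879518912644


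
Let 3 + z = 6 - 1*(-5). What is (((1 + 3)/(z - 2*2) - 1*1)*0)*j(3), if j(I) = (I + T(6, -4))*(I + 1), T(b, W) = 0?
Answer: 0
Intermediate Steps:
j(I) = I*(1 + I) (j(I) = (I + 0)*(I + 1) = I*(1 + I))
z = 8 (z = -3 + (6 - 1*(-5)) = -3 + (6 + 5) = -3 + 11 = 8)
(((1 + 3)/(z - 2*2) - 1*1)*0)*j(3) = (((1 + 3)/(8 - 2*2) - 1*1)*0)*(3*(1 + 3)) = ((4/(8 - 4) - 1)*0)*(3*4) = ((4/4 - 1)*0)*12 = ((4*(¼) - 1)*0)*12 = ((1 - 1)*0)*12 = (0*0)*12 = 0*12 = 0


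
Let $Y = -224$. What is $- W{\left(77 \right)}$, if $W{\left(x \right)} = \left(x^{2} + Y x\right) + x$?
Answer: $11242$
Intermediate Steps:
$W{\left(x \right)} = x^{2} - 223 x$ ($W{\left(x \right)} = \left(x^{2} - 224 x\right) + x = x^{2} - 223 x$)
$- W{\left(77 \right)} = - 77 \left(-223 + 77\right) = - 77 \left(-146\right) = \left(-1\right) \left(-11242\right) = 11242$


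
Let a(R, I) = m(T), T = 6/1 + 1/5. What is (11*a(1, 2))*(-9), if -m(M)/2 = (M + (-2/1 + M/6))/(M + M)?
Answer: 5181/62 ≈ 83.564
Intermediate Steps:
T = 31/5 (T = 6*1 + 1*(⅕) = 6 + ⅕ = 31/5 ≈ 6.2000)
m(M) = -(-2 + 7*M/6)/M (m(M) = -2*(M + (-2/1 + M/6))/(M + M) = -2*(M + (-2*1 + M*(⅙)))/(2*M) = -2*(M + (-2 + M/6))*1/(2*M) = -2*(-2 + 7*M/6)*1/(2*M) = -(-2 + 7*M/6)/M)
a(R, I) = -157/186 (a(R, I) = -7/6 + 2/(31/5) = -7/6 + 2*(5/31) = -7/6 + 10/31 = -157/186)
(11*a(1, 2))*(-9) = (11*(-157/186))*(-9) = -1727/186*(-9) = 5181/62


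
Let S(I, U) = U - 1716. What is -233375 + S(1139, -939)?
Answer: -236030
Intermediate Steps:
S(I, U) = -1716 + U
-233375 + S(1139, -939) = -233375 + (-1716 - 939) = -233375 - 2655 = -236030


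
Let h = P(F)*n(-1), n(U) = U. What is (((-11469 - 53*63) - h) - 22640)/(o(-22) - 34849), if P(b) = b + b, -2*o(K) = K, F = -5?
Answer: 18729/17419 ≈ 1.0752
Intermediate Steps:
o(K) = -K/2
P(b) = 2*b
h = 10 (h = (2*(-5))*(-1) = -10*(-1) = 10)
(((-11469 - 53*63) - h) - 22640)/(o(-22) - 34849) = (((-11469 - 53*63) - 1*10) - 22640)/(-½*(-22) - 34849) = (((-11469 - 3339) - 10) - 22640)/(11 - 34849) = ((-14808 - 10) - 22640)/(-34838) = (-14818 - 22640)*(-1/34838) = -37458*(-1/34838) = 18729/17419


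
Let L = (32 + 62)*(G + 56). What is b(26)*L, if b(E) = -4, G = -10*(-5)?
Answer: -39856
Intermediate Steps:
G = 50
L = 9964 (L = (32 + 62)*(50 + 56) = 94*106 = 9964)
b(26)*L = -4*9964 = -39856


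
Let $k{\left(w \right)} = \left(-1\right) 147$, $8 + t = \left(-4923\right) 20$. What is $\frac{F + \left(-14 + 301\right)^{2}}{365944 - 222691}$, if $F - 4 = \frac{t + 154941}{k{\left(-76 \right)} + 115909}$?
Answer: $\frac{96320401}{167507614} \approx 0.57502$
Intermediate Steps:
$t = -98468$ ($t = -8 - 98460 = -98468$)
$k{\left(w \right)} = -147$
$F = \frac{519521}{115762}$ ($F = 4 + \frac{-98468 + 154941}{-147 + 115909} = 4 + \frac{56473}{115762} = \frac{519521}{115762} \approx 4.4878$)
$\frac{F + \left(-14 + 301\right)^{2}}{365944 - 222691} = \frac{\frac{519521}{115762} + \left(-14 + 301\right)^{2}}{365944 - 222691} = \frac{\frac{519521}{115762} + 287^{2}}{143253} = \left(\frac{519521}{115762} + 82369\right) \frac{1}{143253} = \frac{9535719699}{115762} \cdot \frac{1}{143253} = \frac{96320401}{167507614}$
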